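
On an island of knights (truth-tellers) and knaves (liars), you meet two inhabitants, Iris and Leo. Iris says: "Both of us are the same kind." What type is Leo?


Iris says: "Both of us are the same kind."
Case 1: Iris is a Knight (truth-teller)
  Statement is true → they ARE the same → Leo is also a Knight
Case 2: Iris is a Knave (liar)
  Statement is false → they are NOT the same → Leo is a Knight
In both cases, Leo is a Knight.

Knight


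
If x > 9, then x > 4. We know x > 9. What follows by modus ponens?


Modus ponens: P → Q, P ⊢ Q
P: x > 9
Q: x > 4
We have P → Q and P is true.
By modus ponens, Q must be true.

x > 4


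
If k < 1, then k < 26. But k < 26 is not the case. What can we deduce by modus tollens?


Modus tollens: P → Q, ¬Q ⊢ ¬P
P: k < 1
Q: k < 26
We have P → Q and Q is false.
By modus tollens, P must be false.

It is not the case that k < 1


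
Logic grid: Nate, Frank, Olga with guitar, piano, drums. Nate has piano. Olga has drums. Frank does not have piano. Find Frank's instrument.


From clues:
  Olga → drums
  Nate → piano
By elimination, Frank gets the remaining.

guitar


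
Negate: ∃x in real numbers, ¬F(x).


Original: ∃x ¬F(x)
Rule: ¬∀→∃, ¬∃→∀, negate predicate.
Negation: ∀x F(x)

∀x F(x)


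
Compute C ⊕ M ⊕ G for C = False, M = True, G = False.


C = False, M = True, G = False
Step 1: C ⊕ M = False XOR True = True
Step 2: True ⊕ G = True XOR False = True
XOR is true when an odd number of operands are true.

True


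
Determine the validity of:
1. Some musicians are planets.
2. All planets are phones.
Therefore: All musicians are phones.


Premise 1: Some musicians are planets.
Premise 2: All planets are phones.
Conclusion: All musicians are phones.
Fallacy: illicit minor. The minor term (musicians) is distributed in the conclusion ('All musicians ...') but undistributed in its premise ('Some musicians are planets' doesn't cover all musicians).
Only 'Some musicians are phones' follows, not 'All'.

Invalid


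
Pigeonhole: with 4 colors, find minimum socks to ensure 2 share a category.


Pigeonhole: to guarantee k in one of n categories, need (k-1)×n + 1.
k = 2, n = 4
Minimum = (2-1) × 4 + 1 = 1 × 4 + 1

5


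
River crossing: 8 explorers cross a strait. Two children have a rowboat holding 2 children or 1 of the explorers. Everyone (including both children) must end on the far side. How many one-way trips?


Per crossing of one of the explorers: children→, one←, one of the explorers→, one← = 4 trips
8 × 4 = 32, + 1 final children→ = 33
Minimum trips = 33

33


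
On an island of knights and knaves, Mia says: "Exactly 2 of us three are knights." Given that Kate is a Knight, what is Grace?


Mia claims exactly 2 knights among Mia, Kate, Grace.
Given: Kate is a Knight.

Case 1: Mia is a Knight (tells truth)
  Then exactly 2 of the three are knights.
  Counting Mia, Kate: 2 knight(s) so far. Need 0 more → Grace = Knave.
Case 2: Mia is a Knave (lies)
  Then the count is NOT 2.
  If Grace = Knight, count = 2 = 2 → claim would be true, contradicts lie.
  If Grace = Knave, count = 1 ≠ 2 → lie confirmed ✓

Grace is a Knave.

Knave


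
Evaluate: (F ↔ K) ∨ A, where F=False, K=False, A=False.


F = False, K = False, A = False
Expression: (F ↔ K) ∨ A
Step 1: F ↔ K = (False iff False) (true when values match) = True
Step 2: (True) ∨ A = True OR False = True

True


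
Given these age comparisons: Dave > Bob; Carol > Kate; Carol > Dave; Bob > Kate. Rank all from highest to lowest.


Constraints: Dave > Bob; Carol > Kate; Carol > Dave; Bob > Kate
Method: at each step, the next-highest is the one remaining person who never appears on the smaller side of a constraint between remaining people.
  Step 1: remaining {Bob, Kate, Carol, Dave}; on the smaller side: {Bob, Kate, Dave} → Carol is next (Carol > Kate; Carol > Dave).
  Step 2: remaining {Bob, Kate, Dave}; on the smaller side: {Bob, Kate} → Dave is next (Dave > Bob).
  Step 3: remaining {Bob, Kate}; on the smaller side: {Kate} → Bob is next (Bob > Kate).
  Step 4: only Kate remains → lowest.
Final ranking (highest to lowest):

Carol > Dave > Bob > Kate


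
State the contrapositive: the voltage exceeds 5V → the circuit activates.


Original: If the voltage exceeds 5V, then the circuit activates
Contrapositive: If ¬Q, then ¬P
Negate Q: not (the circuit activates)
Negate P: not (the voltage exceeds 5V)

If not (the circuit activates), then not (the voltage exceeds 5V).


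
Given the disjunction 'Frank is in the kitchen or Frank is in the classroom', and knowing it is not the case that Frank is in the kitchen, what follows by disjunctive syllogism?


Disjunctive syllogism: P ∨ Q, ¬P ⊢ Q
Disjunction: Frank is in the kitchen ∨ Frank is in the classroom
We know it is not the case that Frank is in the kitchen.
By disjunctive syllogism, the other disjunct must be true.

Frank is in the classroom


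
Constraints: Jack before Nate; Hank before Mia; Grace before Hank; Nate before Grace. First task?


Constraints: Jack before Nate; Hank before Mia; Grace before Hank; Nate before Grace
The first task can have nothing scheduled before it, so it must never appear on the right of a 'before'.
Tasks appearing after some 'before': Nate, Mia, Hank, Grace.
The only task not in that list is Jack → it is first.

Jack


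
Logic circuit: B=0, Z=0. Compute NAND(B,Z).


B AND Z = 0
NOT(0) = 1

1


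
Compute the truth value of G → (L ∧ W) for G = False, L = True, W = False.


G = False, L = True, W = False
Step 1: L ∧ W = True AND False = False
Step 2: G → (False): false only when G=True and consequent=False.
Result: True

True


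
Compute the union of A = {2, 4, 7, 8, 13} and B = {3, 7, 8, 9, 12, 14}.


A = {2, 4, 7, 8, 13}
B = {3, 7, 8, 9, 12, 14}
Operation: union
All elements combined: 2, 3, 4, 7, 8, 9, 12, 13, 14

{2, 3, 4, 7, 8, 9, 12, 13, 14}


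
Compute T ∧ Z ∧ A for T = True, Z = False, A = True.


T = True, Z = False, A = True
Step 1: T ∧ Z = True AND False = False
Step 2: (False) ∧ A = (False) AND True = False
AND is true only when ALL operands are true.

False


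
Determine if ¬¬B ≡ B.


Expression 1: ¬¬B
Expression 2: B
Truth table (B | Expr1 Expr2):
  T |   T     T
  F |   F     F
All 2 rows agree, so the expressions are logically equivalent.

Yes


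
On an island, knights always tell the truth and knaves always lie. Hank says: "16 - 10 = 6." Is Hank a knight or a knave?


Statement: "16 - 10 = 6."
Actual: 16 - 10 = 6
Claimed: 6
Statement is TRUE → Hank tells the truth → Knight

Knight


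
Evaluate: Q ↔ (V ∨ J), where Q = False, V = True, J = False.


Q = False, V = True, J = False
Step 1: V ∨ J = True OR False = True
Step 2: Q ↔ (True): true when both sides have same truth value.
Result: False ↔ True = False

False


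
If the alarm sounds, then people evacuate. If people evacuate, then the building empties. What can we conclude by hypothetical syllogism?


Hypothetical syllogism: P → Q, Q → R ⊢ P → R
Premise 1: the alarm sounds → people evacuate
Premise 2: people evacuate → the building empties
Chain the implications: the middle term (people evacuate) links the two.
Conclusion: If the alarm sounds, then the building empties.

If the alarm sounds, then the building empties.


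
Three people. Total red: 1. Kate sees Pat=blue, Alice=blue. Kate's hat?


Total red = 1, seen red = 0
Own red = 1 - 0 = 1
Kate's hat is red.

red


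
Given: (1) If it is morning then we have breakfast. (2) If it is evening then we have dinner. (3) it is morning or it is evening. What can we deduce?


Constructive dilemma: (P → Q) ∧ (R → S), P ∨ R ⊢ Q ∨ S
Premise 1: it is morning → we have breakfast
Premise 2: it is evening → we have dinner
Premise 3: it is morning ∨ it is evening
Case 1: Assuming it is morning, then by Premise 1, we have breakfast.
Case 2: Assuming it is evening, then by Premise 2, we have dinner.
Since one of it is morning or it is evening must hold, we get we have breakfast or we have dinner.

We have breakfast or we have dinner.


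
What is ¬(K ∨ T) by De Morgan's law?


De Morgan's law: ¬(P ∨ Q) ≡ ¬P ∧ ¬Q
¬(K ∨ T) = ¬K ∧ ¬T

¬K ∧ ¬T


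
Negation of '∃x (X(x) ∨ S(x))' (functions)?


Original: ∃x (X(x) ∨ S(x))
Rule: ¬∀→∃, ¬∃→∀, negate predicate.
Negation: ∀x (¬X(x) ∧ ¬S(x))

∀x (¬X(x) ∧ ¬S(x))


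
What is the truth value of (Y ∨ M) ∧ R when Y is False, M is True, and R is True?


Y = False, M = True, R = True
Step 1: Y ∨ M = False OR True = True
Step 2: True ∧ R = True AND True = True
OR is true when at least one operand is true; AND requires both.

True


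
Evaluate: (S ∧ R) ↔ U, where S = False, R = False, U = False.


S = False, R = False, U = False
Step 1: S ∧ R = False AND False = False
Step 2: (False) ↔ U: true when both sides have same truth value.
Result: False ↔ False = True

True


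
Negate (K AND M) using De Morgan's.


De Morgan's law: ¬(P ∧ Q) ≡ ¬P ∨ ¬Q
¬(K ∧ M) = ¬K ∨ ¬M

¬K ∨ ¬M


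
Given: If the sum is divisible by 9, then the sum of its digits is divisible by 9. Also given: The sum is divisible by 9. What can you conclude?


Modus ponens: P → Q, P ⊢ Q
P: the sum is divisible by 9
Q: the sum of its digits is divisible by 9
We have P → Q and P is true.
By modus ponens, Q must be true.

The sum of its digits is divisible by 9


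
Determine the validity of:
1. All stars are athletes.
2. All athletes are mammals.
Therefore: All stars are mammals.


Premise 1: All stars are athletes.
Premise 2: All athletes are mammals.
Conclusion: All stars are mammals.
Barbara syllogism (AAA-1): All A are B, All B are C → All A are C.
Middle term (athletes) distributed in premise 2.

Valid


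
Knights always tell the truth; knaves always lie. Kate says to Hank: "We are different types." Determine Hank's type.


Kate says: "We are different types."
Case 1: Kate is a Knight (truth-teller)
  Statement is true → they ARE different → Hank is a Knave
Case 2: Kate is a Knave (liar)
  Statement is false → they are NOT different → Hank is a Knave
In both cases, Hank is a Knave.

Knave


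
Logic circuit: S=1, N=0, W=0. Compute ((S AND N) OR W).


S AND N = 1&0 = 0
0 OR 0 = 0

0


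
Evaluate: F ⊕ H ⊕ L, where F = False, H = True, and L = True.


F = False, H = True, L = True
Step 1: F ⊕ H = False XOR True = True
Step 2: True ⊕ L = True XOR True = False
XOR is true when an odd number of operands are true.

False


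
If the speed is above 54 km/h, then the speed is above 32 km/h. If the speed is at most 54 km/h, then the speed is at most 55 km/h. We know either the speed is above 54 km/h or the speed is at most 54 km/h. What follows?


Constructive dilemma: (P → Q) ∧ (R → S), P ∨ R ⊢ Q ∨ S
Premise 1: the speed is above 54 km/h → the speed is above 32 km/h
Premise 2: the speed is at most 54 km/h → the speed is at most 55 km/h
Premise 3: the speed is above 54 km/h ∨ the speed is at most 54 km/h
Case 1: Assuming the speed is above 54 km/h, then by Premise 1, the speed is above 32 km/h.
Case 2: Assuming the speed is at most 54 km/h, then by Premise 2, the speed is at most 55 km/h.
Since one of the speed is above 54 km/h or the speed is at most 54 km/h must hold, we get the speed is above 32 km/h or the speed is at most 55 km/h.

The speed is above 32 km/h or the speed is at most 55 km/h.


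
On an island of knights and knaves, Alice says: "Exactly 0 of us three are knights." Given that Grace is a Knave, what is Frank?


Alice claims exactly 0 knights among Alice, Grace, Frank.
Given: Grace is a Knave.

Case 1: Alice is a Knight (tells truth)
  Then exactly 0 of the three are knights.
  Counting Alice, Grace: 1 knight(s) so far. Need -1 more → impossible.
Case 2: Alice is a Knave (lies)
  Then the count is NOT 0.
  If Frank = Knave, count = 0 = 0 → claim would be true, contradicts lie.
  If Frank = Knight, count = 1 ≠ 0 → lie confirmed ✓

Frank is a Knight.

Knight


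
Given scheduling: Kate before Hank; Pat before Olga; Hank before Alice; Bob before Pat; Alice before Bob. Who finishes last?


Constraints: Kate before Hank; Pat before Olga; Hank before Alice; Bob before Pat; Alice before Bob
The last task can have nothing scheduled after it, so it must never appear on the left of a 'before'.
Tasks appearing before some other task: Kate, Pat, Hank, Bob, Alice.
The only task not in that list is Olga → it is last.

Olga


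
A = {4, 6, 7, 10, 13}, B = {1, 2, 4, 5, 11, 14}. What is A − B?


A = {4, 6, 7, 10, 13}
B = {1, 2, 4, 5, 11, 14}
Operation: difference A − B
In A but not B: 6, 7, 10, 13

{6, 7, 10, 13}


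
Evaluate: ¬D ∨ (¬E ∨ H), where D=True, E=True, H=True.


D = True, E = True, H = True
Expression: ¬D ∨ (¬E ∨ H)
Step 1: ¬E = NOT True = False
Step 2: ¬E ∨ H = False OR True = True
Step 3: ¬D = NOT True = False
Step 4: (False) ∨ (True) = False OR True = True

True


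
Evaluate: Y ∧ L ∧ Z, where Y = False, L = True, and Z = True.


Y = False, L = True, Z = True
Step 1: Y ∧ L = False AND True = False
Step 2: (False) ∧ Z = (False) AND True = False
AND is true only when ALL operands are true.

False


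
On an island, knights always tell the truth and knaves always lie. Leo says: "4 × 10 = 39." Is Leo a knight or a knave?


Statement: "4 × 10 = 39."
Actual: 4 × 10 = 40
Claimed: 39
Statement is FALSE → Leo lies → Knave

Knave


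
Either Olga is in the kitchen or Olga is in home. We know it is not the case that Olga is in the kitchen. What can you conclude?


Disjunctive syllogism: P ∨ Q, ¬P ⊢ Q
Disjunction: Olga is in the kitchen ∨ Olga is in home
We know it is not the case that Olga is in the kitchen.
By disjunctive syllogism, the other disjunct must be true.

Olga is in home


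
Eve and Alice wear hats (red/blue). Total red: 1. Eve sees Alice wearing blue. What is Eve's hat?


Total red = 1, Alice = blue
Red accounted for: 0
Remaining for Eve: 1
Eve's hat is red.

red


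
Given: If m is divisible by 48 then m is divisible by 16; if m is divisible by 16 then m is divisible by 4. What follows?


Hypothetical syllogism: P → Q, Q → R ⊢ P → R
Premise 1: m is divisible by 48 → m is divisible by 16
Premise 2: m is divisible by 16 → m is divisible by 4
Chain the implications: the middle term (m is divisible by 16) links the two.
Conclusion: If m is divisible by 48, then m is divisible by 4.

If m is divisible by 48, then m is divisible by 4.


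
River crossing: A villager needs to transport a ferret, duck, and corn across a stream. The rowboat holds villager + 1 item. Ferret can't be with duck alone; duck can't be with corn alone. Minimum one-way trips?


1. villager+duck → 2. villager ← 3. villager+ferret → 4. villager+duck ← 5. villager+corn → 6. villager ← 7. villager+duck →
Minimum trips = 7

7


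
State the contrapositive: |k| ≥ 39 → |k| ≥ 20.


Original: If |k| ≥ 39, then |k| ≥ 20
Contrapositive: If ¬Q, then ¬P
Negate Q: not (|k| ≥ 20)
Negate P: not (|k| ≥ 39)

If not (|k| ≥ 20), then not (|k| ≥ 39).


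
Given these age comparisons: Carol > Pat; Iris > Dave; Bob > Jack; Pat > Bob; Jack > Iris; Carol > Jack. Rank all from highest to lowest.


Constraints: Carol > Pat; Iris > Dave; Bob > Jack; Pat > Bob; Jack > Iris; Carol > Jack
Method: at each step, the next-highest is the one remaining person who never appears on the smaller side of a constraint between remaining people.
  Step 1: remaining {Bob, Iris, Carol, Dave, Pat, Jack}; on the smaller side: {Bob, Iris, Dave, Pat, Jack} → Carol is next (Carol > Pat; Carol > Jack).
  Step 2: remaining {Bob, Iris, Dave, Pat, Jack}; on the smaller side: {Bob, Iris, Dave, Jack} → Pat is next (Pat > Bob).
  Step 3: remaining {Bob, Iris, Dave, Jack}; on the smaller side: {Iris, Dave, Jack} → Bob is next (Bob > Jack).
  Step 4: remaining {Iris, Dave, Jack}; on the smaller side: {Iris, Dave} → Jack is next (Jack > Iris).
  Step 5: remaining {Iris, Dave}; on the smaller side: {Dave} → Iris is next (Iris > Dave).
  Step 6: only Dave remains → lowest.
Final ranking (highest to lowest):

Carol > Pat > Bob > Jack > Iris > Dave


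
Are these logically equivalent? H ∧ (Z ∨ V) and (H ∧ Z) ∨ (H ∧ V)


Expression 1: H ∧ (Z ∨ V)
Expression 2: (H ∧ Z) ∨ (H ∧ V)
Truth table (H Z V | Expr1 Expr2):
  T T T |   T     T
  T T F |   T     T
  T F T |   T     T
  T F F |   F     F
  F T T |   F     F
  F T F |   F     F
  F F T |   F     F
  F F F |   F     F
All 8 rows agree, so the expressions are logically equivalent.

Yes


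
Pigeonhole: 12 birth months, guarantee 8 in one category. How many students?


Pigeonhole: to guarantee k in one of n categories, need (k-1)×n + 1.
k = 8, n = 12
Minimum = (8-1) × 12 + 1 = 7 × 12 + 1

85


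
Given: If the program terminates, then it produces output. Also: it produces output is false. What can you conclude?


Modus tollens: P → Q, ¬Q ⊢ ¬P
P: the program terminates
Q: it produces output
We have P → Q and Q is false.
By modus tollens, P must be false.

It is not the case that the program terminates


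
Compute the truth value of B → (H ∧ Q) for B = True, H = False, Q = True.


B = True, H = False, Q = True
Step 1: H ∧ Q = False AND True = False
Step 2: B → (False): false only when B=True and consequent=False.
Result: False

False


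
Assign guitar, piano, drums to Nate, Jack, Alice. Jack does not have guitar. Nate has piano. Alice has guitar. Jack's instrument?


From clues:
  Alice → guitar
  Nate → piano
By elimination, Jack gets the remaining.

drums


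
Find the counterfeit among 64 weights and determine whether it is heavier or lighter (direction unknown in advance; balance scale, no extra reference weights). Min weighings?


Let n = 64. 128 possibilities (n weights × lighter/heavier); each weighing has 3 outcomes.
Bound for k weighings: say the first weighing puts j weights on each pan. If it tips, the 2j weighed weights remain suspects (each with a known direction) and k-1 weighings give 3^(k-1) outcomes; 3^(k-1) is odd, so 2j ≤ 3^(k-1) - 1. If it balances, the n - 2j unweighed weights remain with direction unknown: 2(n - 2j) ≤ 3^(k-1) - 1 by the same parity argument. Adding, n ≤ (3^(k-1) - 1) + (3^(k-1) - 1)/2 = (3^k - 3)/2, and the classical three-group strategy achieves this (3 weights in 2 weighings, 12 in 3, 39 in 4, 120 in 5).
So we need the smallest k with (3^k - 3)/2 ≥ 64.
k = 4: (3^4 - 3)/2 = 39 < 64 ✗
k = 5: (3^5 - 3)/2 = 120 ≥ 64 ✓

5


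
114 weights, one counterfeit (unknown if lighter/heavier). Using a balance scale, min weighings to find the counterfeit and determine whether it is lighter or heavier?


Let n = 114. 228 possibilities (n weights × lighter/heavier); each weighing has 3 outcomes.
Bound for k weighings: say the first weighing puts j weights on each pan. If it tips, the 2j weighed weights remain suspects (each with a known direction) and k-1 weighings give 3^(k-1) outcomes; 3^(k-1) is odd, so 2j ≤ 3^(k-1) - 1. If it balances, the n - 2j unweighed weights remain with direction unknown: 2(n - 2j) ≤ 3^(k-1) - 1 by the same parity argument. Adding, n ≤ (3^(k-1) - 1) + (3^(k-1) - 1)/2 = (3^k - 3)/2, and the classical three-group strategy achieves this (3 weights in 2 weighings, 12 in 3, 39 in 4, 120 in 5).
So we need the smallest k with (3^k - 3)/2 ≥ 114.
k = 4: (3^4 - 3)/2 = 39 < 114 ✗
k = 5: (3^5 - 3)/2 = 120 ≥ 114 ✓

5


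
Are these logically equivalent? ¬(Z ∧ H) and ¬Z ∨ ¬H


Expression 1: ¬(Z ∧ H)
Expression 2: ¬Z ∨ ¬H
Truth table (Z H | Expr1 Expr2):
  T T |   F     F
  T F |   T     T
  F T |   T     T
  F F |   T     T
All 4 rows agree, so the expressions are logically equivalent.

Yes


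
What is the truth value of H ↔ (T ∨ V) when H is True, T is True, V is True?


H = True, T = True, V = True
Step 1: T ∨ V = True OR True = True
Step 2: H ↔ (True): true when both sides have same truth value.
Result: True ↔ True = True

True


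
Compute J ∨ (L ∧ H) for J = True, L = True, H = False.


J = True, L = True, H = False
Step 1: L ∧ H = True AND False = False
Step 2: J ∨ False = True OR False = True
AND evaluated first (higher precedence); then OR applied.

True


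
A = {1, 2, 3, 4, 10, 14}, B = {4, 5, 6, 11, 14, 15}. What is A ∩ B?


A = {1, 2, 3, 4, 10, 14}
B = {4, 5, 6, 11, 14, 15}
Operation: intersection
Elements in both: 4, 14

{4, 14}


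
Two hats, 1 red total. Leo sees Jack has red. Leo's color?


Total red = 1, Jack = red
Red accounted for: 1
Remaining for Leo: 0
Leo's hat is blue.

blue


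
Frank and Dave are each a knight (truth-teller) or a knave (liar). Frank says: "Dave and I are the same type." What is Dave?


Frank says: "Dave and I are the same type."
Case 1: Frank is a Knight (truth-teller)
  Statement is true → they ARE the same → Dave is also a Knight
Case 2: Frank is a Knave (liar)
  Statement is false → they are NOT the same → Dave is a Knight
In both cases, Dave is a Knight.

Knight


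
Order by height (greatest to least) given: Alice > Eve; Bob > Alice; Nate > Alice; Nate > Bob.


Constraints: Alice > Eve; Bob > Alice; Nate > Alice; Nate > Bob
Method: at each step, the next-highest is the one remaining person who never appears on the smaller side of a constraint between remaining people.
  Step 1: remaining {Bob, Eve, Alice, Nate}; on the smaller side: {Bob, Eve, Alice} → Nate is next (Nate > Alice; Nate > Bob).
  Step 2: remaining {Bob, Eve, Alice}; on the smaller side: {Eve, Alice} → Bob is next (Bob > Alice).
  Step 3: remaining {Eve, Alice}; on the smaller side: {Eve} → Alice is next (Alice > Eve).
  Step 4: only Eve remains → lowest.
Final ranking (highest to lowest):

Nate > Bob > Alice > Eve


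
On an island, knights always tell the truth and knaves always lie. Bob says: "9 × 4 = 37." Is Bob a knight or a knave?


Statement: "9 × 4 = 37."
Actual: 9 × 4 = 36
Claimed: 37
Statement is FALSE → Bob lies → Knave

Knave


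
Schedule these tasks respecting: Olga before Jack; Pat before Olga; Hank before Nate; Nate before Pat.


Constraints: Olga before Jack; Pat before Olga; Hank before Nate; Nate before Pat
Method: repeatedly schedule the remaining task that has no remaining task required before it.
  Step 1: remaining {Olga, Nate, Jack, Pat, Hank}; every task except Hank still has a predecessor pending → schedule Hank.
  Step 2: remaining {Olga, Nate, Jack, Pat}; every task except Nate still has a predecessor pending → schedule Nate.
  Step 3: remaining {Olga, Jack, Pat}; every task except Pat still has a predecessor pending → schedule Pat.
  Step 4: remaining {Olga, Jack}; every task except Olga still has a predecessor pending → schedule Olga.
  Step 5: only Jack remains → schedule Jack.
Resulting order:

Hank → Nate → Pat → Olga → Jack


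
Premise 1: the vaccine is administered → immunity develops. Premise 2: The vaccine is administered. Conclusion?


Modus ponens: P → Q, P ⊢ Q
P: the vaccine is administered
Q: immunity develops
We have P → Q and P is true.
By modus ponens, Q must be true.

Immunity develops


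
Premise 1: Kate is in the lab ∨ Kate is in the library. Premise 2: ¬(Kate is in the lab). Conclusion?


Disjunctive syllogism: P ∨ Q, ¬P ⊢ Q
Disjunction: Kate is in the lab ∨ Kate is in the library
We know it is not the case that Kate is in the lab.
By disjunctive syllogism, the other disjunct must be true.

Kate is in the library


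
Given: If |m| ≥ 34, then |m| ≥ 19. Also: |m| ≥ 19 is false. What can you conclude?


Modus tollens: P → Q, ¬Q ⊢ ¬P
P: |m| ≥ 34
Q: |m| ≥ 19
We have P → Q and Q is false.
By modus tollens, P must be false.

It is not the case that |m| ≥ 34


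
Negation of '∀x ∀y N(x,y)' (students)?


Original: ∀x ∀y N(x,y)
Rule: ¬∀→∃, ¬∃→∀, negate predicate.
Negation: ∃x ∃y ¬N(x,y)

∃x ∃y ¬N(x,y)


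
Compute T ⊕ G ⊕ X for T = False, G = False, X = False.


T = False, G = False, X = False
Step 1: T ⊕ G = False XOR False = False
Step 2: False ⊕ X = False XOR False = False
XOR is true when an odd number of operands are true.

False


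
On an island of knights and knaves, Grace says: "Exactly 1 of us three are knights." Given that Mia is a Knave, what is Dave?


Grace claims exactly 1 knights among Grace, Mia, Dave.
Given: Mia is a Knave.

Case 1: Grace is a Knight (tells truth)
  Then exactly 1 of the three are knights.
  Counting Grace, Mia: 1 knight(s) so far. Need 0 more → Dave = Knave.
Case 2: Grace is a Knave (lies)
  Then the count is NOT 1.
  If Dave = Knight, count = 1 = 1 → claim would be true, contradicts lie.
  If Dave = Knave, count = 0 ≠ 1 → lie confirmed ✓

Dave is a Knave.

Knave


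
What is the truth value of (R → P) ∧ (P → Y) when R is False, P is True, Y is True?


R = False, P = True, Y = True
Step 1: R → P is false only when R=True and P=False. Result: True
Step 2: P → Y is false only when P=True and Y=False. Result: True
Step 3: True ∧ True = True

True


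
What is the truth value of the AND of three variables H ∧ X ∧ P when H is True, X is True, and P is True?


H = True, X = True, P = True
Step 1: H ∧ X = True AND True = True
Step 2: (True) ∧ P = (True) AND True = True
AND is true only when ALL operands are true.

True


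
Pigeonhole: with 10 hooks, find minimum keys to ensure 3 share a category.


Pigeonhole: to guarantee k in one of n categories, need (k-1)×n + 1.
k = 3, n = 10
Minimum = (3-1) × 10 + 1 = 2 × 10 + 1

21


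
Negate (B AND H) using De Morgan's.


De Morgan's law: ¬(P ∧ Q) ≡ ¬P ∨ ¬Q
¬(B ∧ H) = ¬B ∨ ¬H

¬B ∨ ¬H


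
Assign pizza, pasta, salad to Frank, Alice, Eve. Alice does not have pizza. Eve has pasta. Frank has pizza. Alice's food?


From clues:
  Eve → pasta
  Frank → pizza
By elimination, Alice gets the remaining.

salad


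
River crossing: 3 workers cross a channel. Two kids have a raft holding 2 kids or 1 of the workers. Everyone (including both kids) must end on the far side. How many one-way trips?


Per crossing of one of the workers: kids→, one←, one of the workers→, one← = 4 trips
3 × 4 = 12, + 1 final kids→ = 13
Minimum trips = 13

13


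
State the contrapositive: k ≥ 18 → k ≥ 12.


Original: If k ≥ 18, then k ≥ 12
Contrapositive: If ¬Q, then ¬P
Negate Q: not (k ≥ 12)
Negate P: not (k ≥ 18)

If not (k ≥ 12), then not (k ≥ 18).


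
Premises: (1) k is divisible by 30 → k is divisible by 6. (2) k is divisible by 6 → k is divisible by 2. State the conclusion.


Hypothetical syllogism: P → Q, Q → R ⊢ P → R
Premise 1: k is divisible by 30 → k is divisible by 6
Premise 2: k is divisible by 6 → k is divisible by 2
Chain the implications: the middle term (k is divisible by 6) links the two.
Conclusion: If k is divisible by 30, then k is divisible by 2.

If k is divisible by 30, then k is divisible by 2.


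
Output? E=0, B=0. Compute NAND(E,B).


E AND B = 0
NOT(0) = 1

1


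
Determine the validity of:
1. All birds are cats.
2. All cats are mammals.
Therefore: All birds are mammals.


Premise 1: All birds are cats.
Premise 2: All cats are mammals.
Conclusion: All birds are mammals.
Barbara syllogism (AAA-1): All A are B, All B are C → All A are C.
Middle term (cats) distributed in premise 2.

Valid


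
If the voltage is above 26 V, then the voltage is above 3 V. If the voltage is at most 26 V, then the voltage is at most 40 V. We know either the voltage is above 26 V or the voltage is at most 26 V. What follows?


Constructive dilemma: (P → Q) ∧ (R → S), P ∨ R ⊢ Q ∨ S
Premise 1: the voltage is above 26 V → the voltage is above 3 V
Premise 2: the voltage is at most 26 V → the voltage is at most 40 V
Premise 3: the voltage is above 26 V ∨ the voltage is at most 26 V
Case 1: Assuming the voltage is above 26 V, then by Premise 1, the voltage is above 3 V.
Case 2: Assuming the voltage is at most 26 V, then by Premise 2, the voltage is at most 40 V.
Since one of the voltage is above 26 V or the voltage is at most 26 V must hold, we get the voltage is above 3 V or the voltage is at most 40 V.

The voltage is above 3 V or the voltage is at most 40 V.


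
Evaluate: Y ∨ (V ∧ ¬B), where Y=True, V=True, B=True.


Y = True, V = True, B = True
Expression: Y ∨ (V ∧ ¬B)
Step 1: ¬B = NOT True = False
Step 2: V ∧ ¬B = True AND False = False
Step 3: Y ∨ (False) = True OR False = True

True


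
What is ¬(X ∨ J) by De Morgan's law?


De Morgan's law: ¬(P ∨ Q) ≡ ¬P ∧ ¬Q
¬(X ∨ J) = ¬X ∧ ¬J

¬X ∧ ¬J


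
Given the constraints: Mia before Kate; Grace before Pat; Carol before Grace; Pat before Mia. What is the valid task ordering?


Constraints: Mia before Kate; Grace before Pat; Carol before Grace; Pat before Mia
Method: repeatedly schedule the remaining task that has no remaining task required before it.
  Step 1: remaining {Pat, Carol, Grace, Mia, Kate}; every task except Carol still has a predecessor pending → schedule Carol.
  Step 2: remaining {Pat, Grace, Mia, Kate}; every task except Grace still has a predecessor pending → schedule Grace.
  Step 3: remaining {Pat, Mia, Kate}; every task except Pat still has a predecessor pending → schedule Pat.
  Step 4: remaining {Mia, Kate}; every task except Mia still has a predecessor pending → schedule Mia.
  Step 5: only Kate remains → schedule Kate.
Resulting order:

Carol → Grace → Pat → Mia → Kate


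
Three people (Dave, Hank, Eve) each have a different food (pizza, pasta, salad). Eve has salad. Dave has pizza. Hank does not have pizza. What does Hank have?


From clues:
  Eve → salad
  Dave → pizza
By elimination, Hank gets the remaining.

pasta


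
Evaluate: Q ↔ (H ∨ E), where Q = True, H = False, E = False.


Q = True, H = False, E = False
Step 1: H ∨ E = False OR False = False
Step 2: Q ↔ (False): true when both sides have same truth value.
Result: True ↔ False = False

False


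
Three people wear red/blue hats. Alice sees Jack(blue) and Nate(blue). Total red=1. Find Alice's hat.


Total red = 1, seen red = 0
Own red = 1 - 0 = 1
Alice's hat is red.

red


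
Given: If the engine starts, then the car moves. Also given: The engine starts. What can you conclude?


Modus ponens: P → Q, P ⊢ Q
P: the engine starts
Q: the car moves
We have P → Q and P is true.
By modus ponens, Q must be true.

The car moves


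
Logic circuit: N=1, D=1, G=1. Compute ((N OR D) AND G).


N OR D = 1|1 = 1
1 AND 1 = 1

1


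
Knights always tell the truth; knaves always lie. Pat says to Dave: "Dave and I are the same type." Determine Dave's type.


Pat says: "Dave and I are the same type."
Case 1: Pat is a Knight (truth-teller)
  Statement is true → they ARE the same → Dave is also a Knight
Case 2: Pat is a Knave (liar)
  Statement is false → they are NOT the same → Dave is a Knight
In both cases, Dave is a Knight.

Knight


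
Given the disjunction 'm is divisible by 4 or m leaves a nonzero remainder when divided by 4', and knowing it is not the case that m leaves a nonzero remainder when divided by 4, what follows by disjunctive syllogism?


Disjunctive syllogism: P ∨ Q, ¬P ⊢ Q
Disjunction: m is divisible by 4 ∨ m leaves a nonzero remainder when divided by 4
We know it is not the case that m leaves a nonzero remainder when divided by 4.
By disjunctive syllogism, the other disjunct must be true.

m is divisible by 4


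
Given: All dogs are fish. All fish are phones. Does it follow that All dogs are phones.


Premise 1: All dogs are fish.
Premise 2: All fish are phones.
Conclusion: All dogs are phones.
Barbara syllogism (AAA-1): All A are B, All B are C → All A are C.
Middle term (fish) distributed in premise 2.

Valid


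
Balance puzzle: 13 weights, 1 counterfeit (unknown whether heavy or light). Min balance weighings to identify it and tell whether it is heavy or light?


Let n = 13. 26 possibilities (n weights × lighter/heavier); each weighing has 3 outcomes.
Bound for k weighings: say the first weighing puts j weights on each pan. If it tips, the 2j weighed weights remain suspects (each with a known direction) and k-1 weighings give 3^(k-1) outcomes; 3^(k-1) is odd, so 2j ≤ 3^(k-1) - 1. If it balances, the n - 2j unweighed weights remain with direction unknown: 2(n - 2j) ≤ 3^(k-1) - 1 by the same parity argument. Adding, n ≤ (3^(k-1) - 1) + (3^(k-1) - 1)/2 = (3^k - 3)/2, and the classical three-group strategy achieves this (3 weights in 2 weighings, 12 in 3, 39 in 4, 120 in 5).
So we need the smallest k with (3^k - 3)/2 ≥ 13.
k = 3: (3^3 - 3)/2 = 12 < 13 ✗
k = 4: (3^4 - 3)/2 = 39 ≥ 13 ✓

4


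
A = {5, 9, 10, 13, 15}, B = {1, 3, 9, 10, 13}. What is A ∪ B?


A = {5, 9, 10, 13, 15}
B = {1, 3, 9, 10, 13}
Operation: union
All elements combined: 1, 3, 5, 9, 10, 13, 15

{1, 3, 5, 9, 10, 13, 15}


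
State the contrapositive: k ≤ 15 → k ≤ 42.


Original: If k ≤ 15, then k ≤ 42
Contrapositive: If ¬Q, then ¬P
Negate Q: not (k ≤ 42)
Negate P: not (k ≤ 15)

If not (k ≤ 42), then not (k ≤ 15).


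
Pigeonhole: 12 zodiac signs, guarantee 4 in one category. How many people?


Pigeonhole: to guarantee k in one of n categories, need (k-1)×n + 1.
k = 4, n = 12
Minimum = (4-1) × 12 + 1 = 3 × 12 + 1

37


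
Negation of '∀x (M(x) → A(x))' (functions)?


Original: ∀x (M(x) → A(x))
Rule: ¬∀→∃, ¬∃→∀, negate predicate.
Negation: ∃x (M(x) ∧ ¬A(x))

∃x (M(x) ∧ ¬A(x))


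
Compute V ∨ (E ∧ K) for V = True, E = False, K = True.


V = True, E = False, K = True
Step 1: E ∧ K = False AND True = False
Step 2: V ∨ False = True OR False = True
AND evaluated first (higher precedence); then OR applied.

True


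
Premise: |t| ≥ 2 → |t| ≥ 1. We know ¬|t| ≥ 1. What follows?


Modus tollens: P → Q, ¬Q ⊢ ¬P
P: |t| ≥ 2
Q: |t| ≥ 1
We have P → Q and Q is false.
By modus tollens, P must be false.

It is not the case that |t| ≥ 2


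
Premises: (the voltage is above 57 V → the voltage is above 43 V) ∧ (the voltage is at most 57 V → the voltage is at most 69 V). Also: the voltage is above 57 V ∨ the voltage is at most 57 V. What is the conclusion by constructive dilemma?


Constructive dilemma: (P → Q) ∧ (R → S), P ∨ R ⊢ Q ∨ S
Premise 1: the voltage is above 57 V → the voltage is above 43 V
Premise 2: the voltage is at most 57 V → the voltage is at most 69 V
Premise 3: the voltage is above 57 V ∨ the voltage is at most 57 V
Case 1: Assuming the voltage is above 57 V, then by Premise 1, the voltage is above 43 V.
Case 2: Assuming the voltage is at most 57 V, then by Premise 2, the voltage is at most 69 V.
Since one of the voltage is above 57 V or the voltage is at most 57 V must hold, we get the voltage is above 43 V or the voltage is at most 69 V.

The voltage is above 43 V or the voltage is at most 69 V.


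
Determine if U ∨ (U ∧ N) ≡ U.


Expression 1: U ∨ (U ∧ N)
Expression 2: U
Truth table (U N | Expr1 Expr2):
  T T |   T     T
  T F |   T     T
  F T |   F     F
  F F |   F     F
All 4 rows agree, so the expressions are logically equivalent.

Yes


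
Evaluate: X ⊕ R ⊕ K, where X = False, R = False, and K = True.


X = False, R = False, K = True
Step 1: X ⊕ R = False XOR False = False
Step 2: False ⊕ K = False XOR True = True
XOR is true when an odd number of operands are true.

True


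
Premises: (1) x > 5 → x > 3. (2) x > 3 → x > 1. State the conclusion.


Hypothetical syllogism: P → Q, Q → R ⊢ P → R
Premise 1: x > 5 → x > 3
Premise 2: x > 3 → x > 1
Chain the implications: the middle term (x > 3) links the two.
Conclusion: If x > 5, then x > 1.

If x > 5, then x > 1.


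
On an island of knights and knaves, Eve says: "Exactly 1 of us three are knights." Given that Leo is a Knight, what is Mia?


Eve claims exactly 1 knights among Eve, Leo, Mia.
Given: Leo is a Knight.

Case 1: Eve is a Knight (tells truth)
  Then exactly 1 of the three are knights.
  Counting Eve, Leo: 2 knight(s) so far. Need -1 more → impossible.
Case 2: Eve is a Knave (lies)
  Then the count is NOT 1.
  If Mia = Knave, count = 1 = 1 → claim would be true, contradicts lie.
  If Mia = Knight, count = 2 ≠ 1 → lie confirmed ✓

Mia is a Knight.

Knight


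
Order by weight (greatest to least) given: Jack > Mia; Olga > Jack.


Constraints: Jack > Mia; Olga > Jack
Method: at each step, the next-highest is the one remaining person who never appears on the smaller side of a constraint between remaining people.
  Step 1: remaining {Mia, Jack, Olga}; on the smaller side: {Mia, Jack} → Olga is next (Olga > Jack).
  Step 2: remaining {Mia, Jack}; on the smaller side: {Mia} → Jack is next (Jack > Mia).
  Step 3: only Mia remains → lowest.
Final ranking (highest to lowest):

Olga > Jack > Mia


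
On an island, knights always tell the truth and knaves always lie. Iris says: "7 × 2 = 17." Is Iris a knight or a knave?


Statement: "7 × 2 = 17."
Actual: 7 × 2 = 14
Claimed: 17
Statement is FALSE → Iris lies → Knave

Knave


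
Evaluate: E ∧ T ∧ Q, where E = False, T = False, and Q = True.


E = False, T = False, Q = True
Step 1: E ∧ T = False AND False = False
Step 2: (False) ∧ Q = (False) AND True = False
AND is true only when ALL operands are true.

False


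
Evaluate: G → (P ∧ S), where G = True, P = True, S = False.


G = True, P = True, S = False
Step 1: P ∧ S = True AND False = False
Step 2: G → (False): false only when G=True and consequent=False.
Result: False

False


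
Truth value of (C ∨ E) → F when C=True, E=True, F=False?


C = True, E = True, F = False
Expression: (C ∨ E) → F
Step 1: C ∨ E = True OR True = True
Step 2: (True) → F = True → False (false only if antecedent True and consequent False) = False

False


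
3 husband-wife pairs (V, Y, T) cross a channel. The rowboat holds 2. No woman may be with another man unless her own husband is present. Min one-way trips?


Label couples V, Y, T (H = husband, W = wife).
Counting alone: 6 people, the rowboat carries 2 and someone must bring it back, so each round trip nets at most +1 on the far side until the last crossing → at least 9 trips. The jealousy constraint makes 9 impossible; the shortest valid schedule has 11:
1. WV+WY →  (far: WV,WY; near: HV,HY,HT,WT)
2. WV ←       (far: WY; near: HV,HY,HT,WV,WT)
3. WV+WT →  (far: WV,WY,WT; near: HV,HY,HT)
4. WV ←       (far: WY,WT; near: HV,HY,HT,WV)
5. HY+HT →  (far: HY,WY,HT,WT; near: HV,WV)
6. HY+WY ←  (far: HT,WT; near: HV,WV,HY,WY)
7. HV+HY →  (far: HV,HY,HT,WT; near: WV,WY)
8. WT ←       (far: HV,HY,HT; near: WV,WY,WT)
9. WV+WY →  (far: HV,WV,HY,WY,HT; near: WT)
10. HT ←      (far: HV,WV,HY,WY; near: HT,WT)
11. HT+WT → (far: all six; near: empty)
In every state each wife is either with her husband or with no other man.
Minimum trips = 11

11


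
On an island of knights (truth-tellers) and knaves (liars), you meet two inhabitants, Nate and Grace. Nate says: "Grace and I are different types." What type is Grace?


Nate says: "Grace and I are different types."
Case 1: Nate is a Knight (truth-teller)
  Statement is true → they ARE different → Grace is a Knave
Case 2: Nate is a Knave (liar)
  Statement is false → they are NOT different → Grace is a Knave
In both cases, Grace is a Knave.

Knave


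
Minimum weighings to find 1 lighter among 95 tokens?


Each weighing has 3 outcomes (left heavy / balance / right heavy), so k weighings distinguish at most 3^k cases; splitting into three near-equal groups achieves this.
Need 3^k ≥ 95: 3^4 = 81 < 95 ≤ 3^5 = 243
k = ⌈log₃(95)⌉ = 5

5
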